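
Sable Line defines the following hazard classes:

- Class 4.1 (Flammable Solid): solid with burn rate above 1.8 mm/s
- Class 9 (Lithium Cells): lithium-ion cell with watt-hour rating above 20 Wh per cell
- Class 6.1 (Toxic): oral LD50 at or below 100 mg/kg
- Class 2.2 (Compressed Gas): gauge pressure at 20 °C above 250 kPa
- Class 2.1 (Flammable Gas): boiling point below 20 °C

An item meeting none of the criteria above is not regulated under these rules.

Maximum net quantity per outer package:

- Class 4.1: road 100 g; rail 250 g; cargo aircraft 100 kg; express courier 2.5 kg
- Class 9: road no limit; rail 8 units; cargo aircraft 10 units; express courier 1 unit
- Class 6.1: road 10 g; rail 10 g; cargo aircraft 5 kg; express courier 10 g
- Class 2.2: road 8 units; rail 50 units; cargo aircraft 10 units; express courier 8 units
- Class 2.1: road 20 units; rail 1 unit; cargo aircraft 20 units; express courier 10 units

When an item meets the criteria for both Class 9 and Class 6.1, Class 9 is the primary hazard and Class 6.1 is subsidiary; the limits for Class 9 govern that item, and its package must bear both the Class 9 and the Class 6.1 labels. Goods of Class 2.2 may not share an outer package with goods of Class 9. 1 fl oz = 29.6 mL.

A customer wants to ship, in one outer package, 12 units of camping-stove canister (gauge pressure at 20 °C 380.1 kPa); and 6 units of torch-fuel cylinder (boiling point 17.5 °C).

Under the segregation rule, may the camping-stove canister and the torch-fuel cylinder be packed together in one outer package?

The camping-stove canister has gauge pressure at 20 °C 380.1 kPa, which is > 250 kPa, so it is Class 2.2 (Compressed Gas).
Boiling point 17.5 °C meets the Class 2.1 criterion (Flammable Gas), so the torch-fuel cylinder is Class 2.1.
No segregation rule bars Class 2.2 with Class 2.1.

Yes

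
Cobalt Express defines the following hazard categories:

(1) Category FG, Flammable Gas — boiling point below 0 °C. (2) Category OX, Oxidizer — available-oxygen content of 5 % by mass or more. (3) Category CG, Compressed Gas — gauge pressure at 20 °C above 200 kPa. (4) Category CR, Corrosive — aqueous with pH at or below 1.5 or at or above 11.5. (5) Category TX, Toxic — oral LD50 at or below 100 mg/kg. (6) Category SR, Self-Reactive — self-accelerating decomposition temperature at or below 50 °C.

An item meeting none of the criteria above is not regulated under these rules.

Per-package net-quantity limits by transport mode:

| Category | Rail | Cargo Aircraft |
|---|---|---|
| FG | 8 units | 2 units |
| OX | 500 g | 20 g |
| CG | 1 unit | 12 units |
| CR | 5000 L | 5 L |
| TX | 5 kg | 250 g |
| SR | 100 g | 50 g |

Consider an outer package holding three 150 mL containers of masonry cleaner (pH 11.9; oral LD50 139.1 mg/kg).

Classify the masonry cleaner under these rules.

pH 11.9 meets the Category CR criterion (Corrosive), so the masonry cleaner is Category CR.

Category CR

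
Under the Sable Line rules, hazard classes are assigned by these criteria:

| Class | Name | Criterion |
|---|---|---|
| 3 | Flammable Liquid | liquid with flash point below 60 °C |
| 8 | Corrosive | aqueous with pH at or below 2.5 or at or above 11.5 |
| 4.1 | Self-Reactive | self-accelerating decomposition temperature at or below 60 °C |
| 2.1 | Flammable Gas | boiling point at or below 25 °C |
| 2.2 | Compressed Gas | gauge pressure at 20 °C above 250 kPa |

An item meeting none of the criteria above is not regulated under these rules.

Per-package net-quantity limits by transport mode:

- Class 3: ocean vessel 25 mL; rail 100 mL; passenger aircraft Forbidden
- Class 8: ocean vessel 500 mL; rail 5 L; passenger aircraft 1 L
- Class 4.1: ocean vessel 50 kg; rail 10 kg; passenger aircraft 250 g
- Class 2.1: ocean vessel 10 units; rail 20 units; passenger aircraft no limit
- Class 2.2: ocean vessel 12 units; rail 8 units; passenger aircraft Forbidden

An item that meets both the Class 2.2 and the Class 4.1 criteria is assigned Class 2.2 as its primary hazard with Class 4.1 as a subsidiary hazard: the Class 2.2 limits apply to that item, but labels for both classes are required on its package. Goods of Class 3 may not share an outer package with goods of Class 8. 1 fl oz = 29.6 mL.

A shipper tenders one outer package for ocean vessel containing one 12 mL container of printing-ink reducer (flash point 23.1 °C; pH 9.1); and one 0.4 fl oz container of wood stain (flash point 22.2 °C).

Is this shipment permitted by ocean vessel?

Yes

With flash point 23.1 °C (< 60 °C), the printing-ink reducer falls in Class 3.
Wood stain: flash point 22.2 °C < 60 °C → Class 3 (Flammable Liquid).
Class 3 net quantity: 12 mL + (one 0.4 fl oz container = 11.84 mL) = 23.84 mL.
23.84 mL is within the ocean vessel limit of 25 mL for Class 3.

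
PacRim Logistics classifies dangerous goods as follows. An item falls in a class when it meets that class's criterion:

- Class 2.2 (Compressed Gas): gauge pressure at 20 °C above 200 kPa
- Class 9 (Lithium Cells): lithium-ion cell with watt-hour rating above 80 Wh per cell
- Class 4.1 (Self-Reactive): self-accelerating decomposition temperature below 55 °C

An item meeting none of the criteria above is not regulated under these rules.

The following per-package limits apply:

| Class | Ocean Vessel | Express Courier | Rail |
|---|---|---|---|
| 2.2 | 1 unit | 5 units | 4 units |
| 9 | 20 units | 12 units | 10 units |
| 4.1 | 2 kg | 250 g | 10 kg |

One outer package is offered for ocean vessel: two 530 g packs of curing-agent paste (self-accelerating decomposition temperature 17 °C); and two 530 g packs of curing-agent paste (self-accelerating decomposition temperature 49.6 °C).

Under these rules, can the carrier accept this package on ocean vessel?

No

Curing-agent paste: self-accelerating decomposition temperature 17 °C < 55 °C → Class 4.1 (Self-Reactive).
Self-accelerating decomposition temperature 49.6 °C meets the Class 4.1 criterion (Self-Reactive), so the curing-agent paste is Class 4.1.
Class 4.1 net quantity: (two 530 g packs = 1.06 kg) + (two 530 g packs = 1.06 kg) = 2.12 kg.
2.12 kg exceeds the ocean vessel limit of 2 kg for Class 4.1.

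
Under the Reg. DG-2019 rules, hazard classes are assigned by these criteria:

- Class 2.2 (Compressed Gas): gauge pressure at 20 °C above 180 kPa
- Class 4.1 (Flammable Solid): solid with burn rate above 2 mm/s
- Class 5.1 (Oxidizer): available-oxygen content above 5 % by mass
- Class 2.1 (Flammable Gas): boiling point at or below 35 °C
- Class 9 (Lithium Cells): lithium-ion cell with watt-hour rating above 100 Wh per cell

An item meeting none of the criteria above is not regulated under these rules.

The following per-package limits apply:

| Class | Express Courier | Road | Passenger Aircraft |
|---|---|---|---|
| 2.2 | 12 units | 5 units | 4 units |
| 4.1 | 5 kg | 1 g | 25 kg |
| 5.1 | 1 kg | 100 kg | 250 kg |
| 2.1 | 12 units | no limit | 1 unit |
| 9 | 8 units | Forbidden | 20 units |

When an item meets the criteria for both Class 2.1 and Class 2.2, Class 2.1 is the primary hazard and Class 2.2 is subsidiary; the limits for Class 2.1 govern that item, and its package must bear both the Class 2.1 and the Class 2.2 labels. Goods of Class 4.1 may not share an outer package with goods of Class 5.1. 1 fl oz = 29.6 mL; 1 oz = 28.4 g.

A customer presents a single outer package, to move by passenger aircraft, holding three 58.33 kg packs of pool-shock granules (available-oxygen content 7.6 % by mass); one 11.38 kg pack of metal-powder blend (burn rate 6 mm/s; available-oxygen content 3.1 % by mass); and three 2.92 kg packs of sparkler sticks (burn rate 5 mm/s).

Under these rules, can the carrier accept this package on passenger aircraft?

Pool-shock granules: available-oxygen content 7.6 % by mass > 5 % by mass → Class 5.1 (Oxidizer).
With burn rate 6 mm/s (> 2 mm/s), the metal-powder blend falls in Class 4.1.
Sparkler sticks: burn rate 5 mm/s > 2 mm/s → Class 4.1 (Flammable Solid).
Total Class 4.1: 11.38 kg + (three 2.92 kg packs = 8.76 kg) = 20.14 kg.
20.14 kg ≤ 25 kg (passenger aircraft limit, Class 4.1) — within limit.
Class 5.1 quantity: three 58.33 kg packs = 174.99 kg.
174.99 kg ≤ 250 kg (passenger aircraft limit, Class 5.1) — within limit.
Class 4.1 and Class 5.1 may not share an outer package.

No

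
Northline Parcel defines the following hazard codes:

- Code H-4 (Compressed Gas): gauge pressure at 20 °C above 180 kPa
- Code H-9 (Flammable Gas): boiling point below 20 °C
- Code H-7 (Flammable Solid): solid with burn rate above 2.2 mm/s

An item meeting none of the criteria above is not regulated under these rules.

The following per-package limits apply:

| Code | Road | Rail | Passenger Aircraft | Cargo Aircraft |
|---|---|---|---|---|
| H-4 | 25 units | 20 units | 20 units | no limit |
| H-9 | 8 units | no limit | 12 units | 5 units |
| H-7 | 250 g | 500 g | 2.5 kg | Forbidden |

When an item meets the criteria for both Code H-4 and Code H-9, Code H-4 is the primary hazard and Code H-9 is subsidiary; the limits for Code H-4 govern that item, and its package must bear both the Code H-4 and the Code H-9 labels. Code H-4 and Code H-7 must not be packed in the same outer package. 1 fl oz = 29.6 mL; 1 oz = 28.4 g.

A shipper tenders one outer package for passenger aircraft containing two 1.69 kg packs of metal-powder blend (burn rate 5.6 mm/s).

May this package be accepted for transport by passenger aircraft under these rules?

No

Metal-powder blend: burn rate 5.6 mm/s > 2.2 mm/s → Code H-7 (Flammable Solid).
Code H-7 quantity: two 1.69 kg packs = 3.38 kg.
That exceeds the Code H-7 passenger aircraft limit of 2.5 kg.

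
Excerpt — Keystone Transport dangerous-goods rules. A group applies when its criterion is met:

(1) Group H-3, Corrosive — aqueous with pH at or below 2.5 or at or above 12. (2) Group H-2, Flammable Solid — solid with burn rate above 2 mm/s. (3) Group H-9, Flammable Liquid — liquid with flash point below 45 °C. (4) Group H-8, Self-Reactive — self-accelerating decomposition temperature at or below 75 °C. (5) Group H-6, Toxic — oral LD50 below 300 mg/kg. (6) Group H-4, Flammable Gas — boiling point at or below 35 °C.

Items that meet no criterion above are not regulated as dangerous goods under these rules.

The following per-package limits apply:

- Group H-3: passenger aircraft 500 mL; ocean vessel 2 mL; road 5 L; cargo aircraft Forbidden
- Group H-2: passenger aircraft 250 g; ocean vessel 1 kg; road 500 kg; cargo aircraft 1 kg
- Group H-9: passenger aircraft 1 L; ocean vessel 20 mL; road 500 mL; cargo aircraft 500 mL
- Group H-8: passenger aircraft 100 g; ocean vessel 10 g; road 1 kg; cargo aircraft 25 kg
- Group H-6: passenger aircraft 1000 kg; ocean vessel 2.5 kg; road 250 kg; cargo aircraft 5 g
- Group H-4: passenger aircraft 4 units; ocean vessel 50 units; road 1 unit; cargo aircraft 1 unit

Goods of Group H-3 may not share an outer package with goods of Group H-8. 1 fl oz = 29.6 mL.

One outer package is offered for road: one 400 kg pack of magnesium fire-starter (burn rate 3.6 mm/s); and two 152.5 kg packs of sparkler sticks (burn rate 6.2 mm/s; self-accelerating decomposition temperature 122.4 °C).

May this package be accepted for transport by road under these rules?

Burn rate 3.6 mm/s meets the Group H-2 criterion (Flammable Solid), so the magnesium fire-starter is Group H-2.
With burn rate 6.2 mm/s (> 2 mm/s), the sparkler sticks fall in Group H-2.
Group H-2 net quantity: 400 kg + (two 152.5 kg packs = 305 kg) = 705 kg.
That exceeds the Group H-2 road limit of 500 kg.

No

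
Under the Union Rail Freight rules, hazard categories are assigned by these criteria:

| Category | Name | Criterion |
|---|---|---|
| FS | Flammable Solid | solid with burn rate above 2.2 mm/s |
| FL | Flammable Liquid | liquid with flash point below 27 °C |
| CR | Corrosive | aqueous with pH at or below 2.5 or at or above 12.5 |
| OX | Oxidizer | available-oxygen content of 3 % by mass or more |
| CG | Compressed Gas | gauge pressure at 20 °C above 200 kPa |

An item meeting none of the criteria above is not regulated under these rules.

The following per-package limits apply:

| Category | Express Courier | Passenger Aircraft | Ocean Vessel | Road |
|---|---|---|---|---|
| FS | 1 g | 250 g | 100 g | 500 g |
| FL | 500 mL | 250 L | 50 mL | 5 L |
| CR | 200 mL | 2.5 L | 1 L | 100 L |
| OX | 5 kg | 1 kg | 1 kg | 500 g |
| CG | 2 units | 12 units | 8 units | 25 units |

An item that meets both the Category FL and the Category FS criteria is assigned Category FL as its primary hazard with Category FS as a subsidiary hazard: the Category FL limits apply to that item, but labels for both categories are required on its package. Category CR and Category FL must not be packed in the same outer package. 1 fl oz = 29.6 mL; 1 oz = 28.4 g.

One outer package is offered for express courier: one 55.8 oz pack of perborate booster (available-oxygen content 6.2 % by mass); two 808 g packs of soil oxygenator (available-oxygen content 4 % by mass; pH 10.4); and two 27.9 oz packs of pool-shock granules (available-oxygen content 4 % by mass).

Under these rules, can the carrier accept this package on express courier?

Yes

Available-oxygen content 6.2 % by mass meets the Category OX criterion (Oxidizer), so the perborate booster is Category OX.
With available-oxygen content 4 % by mass (≥ 3 % by mass), the soil oxygenator falls in Category OX.
Available-oxygen content 4 % by mass meets the Category OX criterion (Oxidizer), so the pool-shock granules are Category OX.
Total Category OX: (one 55.8 oz pack = 1584.72 g) + (two 808 g packs = 1.616 kg) + (two 27.9 oz packs = 1584.72 g) = 4785.44 g.
4785.44 g is within the express courier limit of 5 kg for Category OX.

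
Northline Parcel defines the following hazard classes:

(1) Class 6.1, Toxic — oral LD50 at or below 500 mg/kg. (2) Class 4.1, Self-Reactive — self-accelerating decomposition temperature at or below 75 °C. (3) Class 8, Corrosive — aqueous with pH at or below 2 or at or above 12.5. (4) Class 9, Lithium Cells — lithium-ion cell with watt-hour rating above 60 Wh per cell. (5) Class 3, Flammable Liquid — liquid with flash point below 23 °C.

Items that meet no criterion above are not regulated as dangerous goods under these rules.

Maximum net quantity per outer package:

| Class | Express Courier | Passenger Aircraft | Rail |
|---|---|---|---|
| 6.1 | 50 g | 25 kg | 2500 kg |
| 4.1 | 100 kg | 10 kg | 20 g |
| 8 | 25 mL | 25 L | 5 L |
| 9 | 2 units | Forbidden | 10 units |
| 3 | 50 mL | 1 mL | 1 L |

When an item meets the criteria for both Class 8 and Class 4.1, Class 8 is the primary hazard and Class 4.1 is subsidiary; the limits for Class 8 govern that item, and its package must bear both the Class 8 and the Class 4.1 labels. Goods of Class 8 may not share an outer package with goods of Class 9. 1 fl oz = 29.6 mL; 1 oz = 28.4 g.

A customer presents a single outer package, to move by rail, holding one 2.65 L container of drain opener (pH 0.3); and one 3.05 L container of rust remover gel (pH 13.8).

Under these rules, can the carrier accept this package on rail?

The drain opener has pH 0.3, which is ≤ 2, so it is Class 8 (Corrosive).
The rust remover gel has pH 13.8, which is ≥ 12.5, so it is Class 8 (Corrosive).
Total Class 8: 2.65 L + 3.05 L = 5.7 L.
That exceeds the Class 8 rail limit of 5 L.

No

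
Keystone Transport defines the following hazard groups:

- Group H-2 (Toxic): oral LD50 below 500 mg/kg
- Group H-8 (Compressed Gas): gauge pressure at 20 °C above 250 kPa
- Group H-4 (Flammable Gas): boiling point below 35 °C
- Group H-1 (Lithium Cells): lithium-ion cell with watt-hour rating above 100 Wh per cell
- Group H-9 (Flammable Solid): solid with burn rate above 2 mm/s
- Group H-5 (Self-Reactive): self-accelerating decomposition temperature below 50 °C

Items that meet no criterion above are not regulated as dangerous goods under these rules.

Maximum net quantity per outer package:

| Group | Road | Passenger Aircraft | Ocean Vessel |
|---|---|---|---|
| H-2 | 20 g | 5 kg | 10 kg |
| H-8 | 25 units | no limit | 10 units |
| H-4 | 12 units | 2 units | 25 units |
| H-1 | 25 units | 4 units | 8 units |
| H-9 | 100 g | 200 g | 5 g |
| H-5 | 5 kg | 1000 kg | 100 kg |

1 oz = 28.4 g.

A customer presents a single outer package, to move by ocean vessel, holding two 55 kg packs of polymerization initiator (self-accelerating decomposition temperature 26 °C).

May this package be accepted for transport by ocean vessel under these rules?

Polymerization initiator: self-accelerating decomposition temperature 26 °C < 50 °C → Group H-5 (Self-Reactive).
Group H-5 quantity: two 55 kg packs = 110 kg.
That exceeds the Group H-5 ocean vessel limit of 100 kg.

No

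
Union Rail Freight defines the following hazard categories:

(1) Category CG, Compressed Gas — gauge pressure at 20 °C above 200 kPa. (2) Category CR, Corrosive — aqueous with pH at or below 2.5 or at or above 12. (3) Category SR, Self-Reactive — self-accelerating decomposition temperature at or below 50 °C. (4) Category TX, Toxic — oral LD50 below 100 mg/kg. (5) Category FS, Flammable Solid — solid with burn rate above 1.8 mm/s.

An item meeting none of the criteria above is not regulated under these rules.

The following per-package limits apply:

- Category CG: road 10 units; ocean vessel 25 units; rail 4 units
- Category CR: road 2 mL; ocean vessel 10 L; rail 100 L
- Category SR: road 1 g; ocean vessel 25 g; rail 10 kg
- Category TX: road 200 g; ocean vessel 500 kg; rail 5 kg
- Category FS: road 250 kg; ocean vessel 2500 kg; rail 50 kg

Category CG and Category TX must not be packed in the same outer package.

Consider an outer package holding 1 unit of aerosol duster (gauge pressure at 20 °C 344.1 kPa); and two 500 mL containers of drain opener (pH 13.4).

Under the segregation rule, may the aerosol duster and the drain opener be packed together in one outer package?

Aerosol duster: gauge pressure at 20 °C 344.1 kPa > 200 kPa → Category CG (Compressed Gas).
Drain opener: pH 13.4 ≥ 12 → Category CR (Corrosive).
No segregation rule bars Category CG with Category CR.

Yes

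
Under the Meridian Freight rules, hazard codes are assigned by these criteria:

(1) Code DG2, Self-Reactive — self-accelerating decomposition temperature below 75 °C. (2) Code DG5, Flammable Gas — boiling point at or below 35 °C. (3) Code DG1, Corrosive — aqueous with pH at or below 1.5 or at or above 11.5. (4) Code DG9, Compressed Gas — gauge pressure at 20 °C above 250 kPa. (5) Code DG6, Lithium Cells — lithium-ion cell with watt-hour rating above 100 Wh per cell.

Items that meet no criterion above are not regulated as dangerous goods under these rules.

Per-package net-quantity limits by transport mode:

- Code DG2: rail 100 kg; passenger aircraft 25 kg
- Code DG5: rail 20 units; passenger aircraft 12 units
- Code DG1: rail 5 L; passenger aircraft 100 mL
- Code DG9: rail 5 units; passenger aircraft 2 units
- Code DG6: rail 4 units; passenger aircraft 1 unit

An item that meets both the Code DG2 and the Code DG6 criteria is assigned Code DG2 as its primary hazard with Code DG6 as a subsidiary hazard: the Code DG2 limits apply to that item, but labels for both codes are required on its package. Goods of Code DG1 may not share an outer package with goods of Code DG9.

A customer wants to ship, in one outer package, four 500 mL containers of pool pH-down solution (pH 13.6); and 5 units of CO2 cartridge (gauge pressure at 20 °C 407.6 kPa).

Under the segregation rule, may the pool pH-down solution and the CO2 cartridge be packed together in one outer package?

No

The pool pH-down solution has pH 13.6, which is ≥ 11.5, so it is Code DG1 (Corrosive).
The CO2 cartridge has gauge pressure at 20 °C 407.6 kPa, which is > 250 kPa, so it is Code DG9 (Compressed Gas).
Code DG1 and Code DG9 may not share an outer package.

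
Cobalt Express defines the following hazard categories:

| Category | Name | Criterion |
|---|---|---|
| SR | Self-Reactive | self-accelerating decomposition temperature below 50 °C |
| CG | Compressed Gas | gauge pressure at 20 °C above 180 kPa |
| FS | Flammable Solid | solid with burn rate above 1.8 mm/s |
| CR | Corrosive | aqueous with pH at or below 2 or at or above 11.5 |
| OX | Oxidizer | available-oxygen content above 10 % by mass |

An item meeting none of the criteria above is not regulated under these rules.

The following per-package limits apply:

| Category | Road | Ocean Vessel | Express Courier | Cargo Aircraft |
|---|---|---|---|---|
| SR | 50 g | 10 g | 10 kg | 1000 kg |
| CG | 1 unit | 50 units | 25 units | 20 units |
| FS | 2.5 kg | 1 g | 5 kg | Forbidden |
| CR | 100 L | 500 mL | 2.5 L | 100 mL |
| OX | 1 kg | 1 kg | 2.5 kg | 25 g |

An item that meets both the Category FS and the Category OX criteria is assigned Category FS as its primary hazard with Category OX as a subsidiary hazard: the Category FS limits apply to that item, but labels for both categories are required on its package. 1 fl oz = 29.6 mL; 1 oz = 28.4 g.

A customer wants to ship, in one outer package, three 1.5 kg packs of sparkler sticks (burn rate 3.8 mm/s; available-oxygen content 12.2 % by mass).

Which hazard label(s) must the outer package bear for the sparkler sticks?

The sparkler sticks have burn rate 3.8 mm/s, which is > 1.8 mm/s, so they are Category FS (Flammable Solid).
The sparkler sticks have available-oxygen content 12.2 % by mass, which is > 10 % by mass, so they are Category OX (Oxidizer).
By the precedence rule Category FS is primary and Category OX is subsidiary, and that rule requires both labels on the package.

Category FS and OX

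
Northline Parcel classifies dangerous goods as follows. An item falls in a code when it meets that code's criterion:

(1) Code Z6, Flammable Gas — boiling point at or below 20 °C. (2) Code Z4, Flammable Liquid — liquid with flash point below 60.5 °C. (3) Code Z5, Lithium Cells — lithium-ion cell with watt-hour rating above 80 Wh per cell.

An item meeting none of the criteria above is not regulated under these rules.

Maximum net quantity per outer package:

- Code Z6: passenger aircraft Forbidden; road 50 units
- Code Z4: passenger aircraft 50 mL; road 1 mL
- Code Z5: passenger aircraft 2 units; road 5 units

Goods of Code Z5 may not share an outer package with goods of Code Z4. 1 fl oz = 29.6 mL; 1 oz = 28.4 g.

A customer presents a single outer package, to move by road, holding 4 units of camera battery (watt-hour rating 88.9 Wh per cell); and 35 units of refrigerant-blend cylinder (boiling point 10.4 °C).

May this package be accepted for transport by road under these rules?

Yes

The camera battery has watt-hour rating 88.9 Wh per cell, which is > 80 Wh per cell, so it is Code Z5 (Lithium Cells).
Boiling point 10.4 °C meets the Code Z6 criterion (Flammable Gas), so the refrigerant-blend cylinder is Code Z6.
Code Z5 quantity: 4 units.
4 units is within the road limit of 5 units for Code Z5.
Code Z6 quantity: 35 units.
35 units is within the road limit of 50 units for Code Z6.
The segregation rule (Code Z5 with Code Z4) does not apply to Code Z5 with Code Z6.
Every hazard code is within its road limit and no segregation rule is violated.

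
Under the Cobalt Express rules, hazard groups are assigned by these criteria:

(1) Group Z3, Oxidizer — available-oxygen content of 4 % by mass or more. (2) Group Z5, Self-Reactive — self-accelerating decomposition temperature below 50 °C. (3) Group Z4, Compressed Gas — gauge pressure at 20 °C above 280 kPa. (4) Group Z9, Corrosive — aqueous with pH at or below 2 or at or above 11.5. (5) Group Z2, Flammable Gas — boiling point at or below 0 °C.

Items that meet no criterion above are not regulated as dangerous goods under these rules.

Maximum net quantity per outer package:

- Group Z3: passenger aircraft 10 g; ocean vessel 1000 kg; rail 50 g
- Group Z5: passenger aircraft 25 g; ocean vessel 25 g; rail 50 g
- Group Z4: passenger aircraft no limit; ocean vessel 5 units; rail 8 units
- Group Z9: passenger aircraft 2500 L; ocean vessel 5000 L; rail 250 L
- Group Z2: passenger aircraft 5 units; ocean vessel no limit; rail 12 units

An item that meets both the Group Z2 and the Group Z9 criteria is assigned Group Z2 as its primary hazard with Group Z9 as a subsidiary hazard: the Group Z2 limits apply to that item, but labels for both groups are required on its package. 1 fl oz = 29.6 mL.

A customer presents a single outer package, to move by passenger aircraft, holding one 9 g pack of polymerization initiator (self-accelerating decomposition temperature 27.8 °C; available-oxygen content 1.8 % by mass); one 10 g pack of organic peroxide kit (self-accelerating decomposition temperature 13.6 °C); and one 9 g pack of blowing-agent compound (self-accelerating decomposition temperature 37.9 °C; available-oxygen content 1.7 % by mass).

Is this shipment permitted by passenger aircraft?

Polymerization initiator: self-accelerating decomposition temperature 27.8 °C < 50 °C → Group Z5 (Self-Reactive).
With self-accelerating decomposition temperature 13.6 °C (< 50 °C), the organic peroxide kit falls in Group Z5.
Blowing-agent compound: self-accelerating decomposition temperature 37.9 °C < 50 °C → Group Z5 (Self-Reactive).
Group Z5 net quantity: 9 g + 10 g + 9 g = 28 g.
28 g exceeds the passenger aircraft limit of 25 g for Group Z5.

No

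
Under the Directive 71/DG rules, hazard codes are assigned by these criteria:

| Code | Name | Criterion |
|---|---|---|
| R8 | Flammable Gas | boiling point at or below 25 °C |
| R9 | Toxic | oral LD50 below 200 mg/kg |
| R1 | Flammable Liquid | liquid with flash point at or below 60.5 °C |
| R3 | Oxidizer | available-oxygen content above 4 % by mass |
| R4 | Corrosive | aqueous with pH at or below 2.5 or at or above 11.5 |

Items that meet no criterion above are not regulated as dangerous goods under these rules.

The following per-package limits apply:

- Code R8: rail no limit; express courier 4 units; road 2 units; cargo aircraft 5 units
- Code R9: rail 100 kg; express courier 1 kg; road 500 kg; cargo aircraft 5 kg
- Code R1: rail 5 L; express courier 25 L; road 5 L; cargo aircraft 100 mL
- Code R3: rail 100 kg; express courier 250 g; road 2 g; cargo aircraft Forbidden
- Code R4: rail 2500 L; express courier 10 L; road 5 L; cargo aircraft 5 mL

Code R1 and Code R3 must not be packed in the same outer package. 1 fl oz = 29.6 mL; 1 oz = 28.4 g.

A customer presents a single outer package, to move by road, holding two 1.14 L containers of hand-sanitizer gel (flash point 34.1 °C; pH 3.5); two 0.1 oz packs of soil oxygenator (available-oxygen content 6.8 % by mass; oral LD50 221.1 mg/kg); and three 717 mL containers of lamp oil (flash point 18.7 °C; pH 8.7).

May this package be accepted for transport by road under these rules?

With flash point 34.1 °C (≤ 60.5 °C), the hand-sanitizer gel falls in Code R1.
With available-oxygen content 6.8 % by mass (> 4 % by mass), the soil oxygenator falls in Code R3.
Lamp oil: flash point 18.7 °C ≤ 60.5 °C → Code R1 (Flammable Liquid).
Code R1 net quantity: (two 1.14 L containers = 2.28 L) + (three 717 mL containers = 2.151 L) = 4.431 L.
That is within the Code R1 road limit of 5 L.
Code R3 quantity: two 0.1 oz packs = 5.68 g.
5.68 g exceeds the road limit of 2 g for Code R3.
Code R1 and Code R3 may not share an outer package.

No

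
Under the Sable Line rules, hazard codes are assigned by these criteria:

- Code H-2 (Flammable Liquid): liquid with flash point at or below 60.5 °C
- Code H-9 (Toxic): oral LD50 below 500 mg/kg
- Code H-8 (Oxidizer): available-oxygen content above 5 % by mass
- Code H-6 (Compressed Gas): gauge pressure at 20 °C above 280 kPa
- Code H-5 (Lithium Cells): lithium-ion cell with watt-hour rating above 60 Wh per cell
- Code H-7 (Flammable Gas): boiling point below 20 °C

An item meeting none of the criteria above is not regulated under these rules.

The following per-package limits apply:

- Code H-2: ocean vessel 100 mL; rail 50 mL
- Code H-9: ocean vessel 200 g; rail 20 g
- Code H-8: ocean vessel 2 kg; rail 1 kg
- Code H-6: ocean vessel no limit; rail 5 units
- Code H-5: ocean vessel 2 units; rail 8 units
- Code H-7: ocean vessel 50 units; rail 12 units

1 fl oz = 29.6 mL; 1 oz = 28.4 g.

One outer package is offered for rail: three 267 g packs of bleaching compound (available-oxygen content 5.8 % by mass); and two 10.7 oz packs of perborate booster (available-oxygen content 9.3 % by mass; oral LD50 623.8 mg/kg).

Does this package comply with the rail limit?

No

Available-oxygen content 5.8 % by mass meets the Code H-8 criterion (Oxidizer), so the bleaching compound is Code H-8.
The perborate booster has available-oxygen content 9.3 % by mass, which is > 5 % by mass, so it is Code H-8 (Oxidizer).
Code H-8 net quantity: (three 267 g packs = 801 g) + (two 10.7 oz packs = 607.76 g) = 1408.76 g.
1408.76 g exceeds the rail limit of 1 kg for Code H-8.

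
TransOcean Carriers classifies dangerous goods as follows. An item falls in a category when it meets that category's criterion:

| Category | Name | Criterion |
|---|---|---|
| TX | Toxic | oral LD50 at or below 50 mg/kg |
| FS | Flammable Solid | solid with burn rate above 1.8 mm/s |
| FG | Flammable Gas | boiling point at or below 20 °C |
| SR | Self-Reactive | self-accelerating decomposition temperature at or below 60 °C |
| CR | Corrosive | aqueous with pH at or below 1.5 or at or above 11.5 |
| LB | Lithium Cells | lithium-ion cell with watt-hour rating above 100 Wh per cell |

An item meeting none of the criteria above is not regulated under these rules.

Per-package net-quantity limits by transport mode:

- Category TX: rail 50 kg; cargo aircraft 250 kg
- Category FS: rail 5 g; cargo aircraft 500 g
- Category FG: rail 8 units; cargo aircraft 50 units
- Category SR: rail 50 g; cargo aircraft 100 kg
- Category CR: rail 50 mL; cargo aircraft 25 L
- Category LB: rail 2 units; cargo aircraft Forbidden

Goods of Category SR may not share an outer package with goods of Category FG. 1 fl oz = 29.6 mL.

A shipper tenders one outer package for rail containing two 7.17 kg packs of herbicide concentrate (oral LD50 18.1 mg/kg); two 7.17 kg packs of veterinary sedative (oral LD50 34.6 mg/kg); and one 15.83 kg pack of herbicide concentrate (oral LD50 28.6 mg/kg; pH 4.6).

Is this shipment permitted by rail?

Yes

The herbicide concentrate has oral LD50 18.1 mg/kg, which is ≤ 50 mg/kg, so it is Category TX (Toxic).
Veterinary sedative: oral LD50 34.6 mg/kg ≤ 50 mg/kg → Category TX (Toxic).
Herbicide concentrate: oral LD50 28.6 mg/kg ≤ 50 mg/kg → Category TX (Toxic).
Total Category TX: (two 7.17 kg packs = 14.34 kg) + (two 7.17 kg packs = 14.34 kg) + 15.83 kg = 44.51 kg.
44.51 kg is within the rail limit of 50 kg for Category TX.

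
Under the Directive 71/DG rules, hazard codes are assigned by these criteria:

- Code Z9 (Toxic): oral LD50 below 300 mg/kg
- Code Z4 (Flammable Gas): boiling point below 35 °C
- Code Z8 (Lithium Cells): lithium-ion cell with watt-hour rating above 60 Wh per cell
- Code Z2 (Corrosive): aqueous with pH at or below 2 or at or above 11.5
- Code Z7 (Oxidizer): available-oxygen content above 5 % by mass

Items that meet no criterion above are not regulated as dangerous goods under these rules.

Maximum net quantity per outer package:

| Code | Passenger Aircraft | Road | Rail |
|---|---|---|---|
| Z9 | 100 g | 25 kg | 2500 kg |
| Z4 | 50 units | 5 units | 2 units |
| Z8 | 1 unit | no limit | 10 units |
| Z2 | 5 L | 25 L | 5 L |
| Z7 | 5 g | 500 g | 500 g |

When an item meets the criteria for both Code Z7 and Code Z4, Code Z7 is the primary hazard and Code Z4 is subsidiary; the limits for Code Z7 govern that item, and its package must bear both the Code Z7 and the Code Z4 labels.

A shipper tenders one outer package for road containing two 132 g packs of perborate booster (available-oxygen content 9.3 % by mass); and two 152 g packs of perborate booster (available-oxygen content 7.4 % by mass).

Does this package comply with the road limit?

No

With available-oxygen content 9.3 % by mass (> 5 % by mass), the perborate booster falls in Code Z7.
Available-oxygen content 7.4 % by mass meets the Code Z7 criterion (Oxidizer), so the perborate booster is Code Z7.
Code Z7 net quantity: (two 132 g packs = 264 g) + (two 152 g packs = 304 g) = 568 g.
568 g > 500 g (road limit, Code Z7) — over the limit.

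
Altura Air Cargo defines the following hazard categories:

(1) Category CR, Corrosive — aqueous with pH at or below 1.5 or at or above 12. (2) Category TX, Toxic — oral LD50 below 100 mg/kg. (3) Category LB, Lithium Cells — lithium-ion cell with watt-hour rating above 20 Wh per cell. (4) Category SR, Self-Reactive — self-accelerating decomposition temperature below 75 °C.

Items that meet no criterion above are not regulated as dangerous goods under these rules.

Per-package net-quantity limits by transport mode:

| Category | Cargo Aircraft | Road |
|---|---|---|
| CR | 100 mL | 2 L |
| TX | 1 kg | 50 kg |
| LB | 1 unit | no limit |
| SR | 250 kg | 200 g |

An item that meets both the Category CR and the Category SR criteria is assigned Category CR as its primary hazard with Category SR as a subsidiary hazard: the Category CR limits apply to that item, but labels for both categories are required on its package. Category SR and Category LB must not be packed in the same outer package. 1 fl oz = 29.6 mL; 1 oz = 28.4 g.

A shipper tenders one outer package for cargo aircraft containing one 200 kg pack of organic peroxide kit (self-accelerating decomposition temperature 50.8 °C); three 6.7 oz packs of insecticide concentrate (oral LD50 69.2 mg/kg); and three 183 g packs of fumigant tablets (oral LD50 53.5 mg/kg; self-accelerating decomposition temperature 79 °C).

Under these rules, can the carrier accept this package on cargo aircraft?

No

Organic peroxide kit: self-accelerating decomposition temperature 50.8 °C < 75 °C → Category SR (Self-Reactive).
Oral LD50 69.2 mg/kg meets the Category TX criterion (Toxic), so the insecticide concentrate is Category TX.
The fumigant tablets have oral LD50 53.5 mg/kg, which is < 100 mg/kg, so they are Category TX (Toxic).
Category TX net quantity: (three 6.7 oz packs = 570.84 g) + (three 183 g packs = 549 g) = 1119.84 g.
1119.84 g exceeds the cargo aircraft limit of 1 kg for Category TX.
Category SR quantity: 200 kg.
That is within the Category SR cargo aircraft limit of 250 kg.
The segregation rule (Category SR with Category LB) does not apply to Category TX with Category SR.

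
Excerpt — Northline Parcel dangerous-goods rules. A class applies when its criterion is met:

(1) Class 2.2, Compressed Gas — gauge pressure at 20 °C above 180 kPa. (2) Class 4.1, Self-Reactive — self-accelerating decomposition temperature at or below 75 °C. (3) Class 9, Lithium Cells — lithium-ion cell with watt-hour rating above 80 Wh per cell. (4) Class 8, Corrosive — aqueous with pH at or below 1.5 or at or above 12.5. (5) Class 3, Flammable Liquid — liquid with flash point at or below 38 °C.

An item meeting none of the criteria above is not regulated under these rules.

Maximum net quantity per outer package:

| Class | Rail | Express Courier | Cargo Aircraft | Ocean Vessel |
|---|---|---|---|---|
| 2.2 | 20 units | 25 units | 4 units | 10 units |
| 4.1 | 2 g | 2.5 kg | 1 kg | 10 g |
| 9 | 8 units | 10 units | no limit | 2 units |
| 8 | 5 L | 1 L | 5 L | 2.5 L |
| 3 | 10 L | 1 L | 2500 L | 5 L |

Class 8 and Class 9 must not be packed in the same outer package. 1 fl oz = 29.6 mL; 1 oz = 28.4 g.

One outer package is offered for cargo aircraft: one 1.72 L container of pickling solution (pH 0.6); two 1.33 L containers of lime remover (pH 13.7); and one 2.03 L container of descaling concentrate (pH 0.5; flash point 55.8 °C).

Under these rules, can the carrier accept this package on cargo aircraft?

pH 0.6 meets the Class 8 criterion (Corrosive), so the pickling solution is Class 8.
Lime remover: pH 13.7 ≥ 12.5 → Class 8 (Corrosive).
With pH 0.5 (≤ 1.5), the descaling concentrate falls in Class 8.
Class 8 net quantity: 1.72 L + (two 1.33 L containers = 2.66 L) + 2.03 L = 6.41 L.
6.41 L exceeds the cargo aircraft limit of 5 L for Class 8.

No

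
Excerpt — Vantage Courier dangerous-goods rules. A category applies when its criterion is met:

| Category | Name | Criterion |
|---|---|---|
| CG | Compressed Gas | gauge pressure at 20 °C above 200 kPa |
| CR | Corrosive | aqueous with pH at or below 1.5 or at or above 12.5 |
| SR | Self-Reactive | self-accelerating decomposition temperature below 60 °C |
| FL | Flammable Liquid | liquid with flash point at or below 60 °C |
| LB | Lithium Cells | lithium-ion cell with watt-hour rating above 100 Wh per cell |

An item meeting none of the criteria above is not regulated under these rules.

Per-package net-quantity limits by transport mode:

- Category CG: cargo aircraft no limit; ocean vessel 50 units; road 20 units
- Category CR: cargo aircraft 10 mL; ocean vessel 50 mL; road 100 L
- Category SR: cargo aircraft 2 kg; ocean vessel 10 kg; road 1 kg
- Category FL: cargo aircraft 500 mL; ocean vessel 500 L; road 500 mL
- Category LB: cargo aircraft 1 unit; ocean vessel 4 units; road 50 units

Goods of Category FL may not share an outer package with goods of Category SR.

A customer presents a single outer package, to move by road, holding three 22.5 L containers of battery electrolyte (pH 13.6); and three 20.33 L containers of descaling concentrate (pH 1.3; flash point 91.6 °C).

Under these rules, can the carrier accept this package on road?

The battery electrolyte has pH 13.6, which is ≥ 12.5, so it is Category CR (Corrosive).
pH 1.3 meets the Category CR criterion (Corrosive), so the descaling concentrate is Category CR.
Total Category CR: (three 22.5 L containers = 67.5 L) + (three 20.33 L containers = 60.99 L) = 128.49 L.
That exceeds the Category CR road limit of 100 L.

No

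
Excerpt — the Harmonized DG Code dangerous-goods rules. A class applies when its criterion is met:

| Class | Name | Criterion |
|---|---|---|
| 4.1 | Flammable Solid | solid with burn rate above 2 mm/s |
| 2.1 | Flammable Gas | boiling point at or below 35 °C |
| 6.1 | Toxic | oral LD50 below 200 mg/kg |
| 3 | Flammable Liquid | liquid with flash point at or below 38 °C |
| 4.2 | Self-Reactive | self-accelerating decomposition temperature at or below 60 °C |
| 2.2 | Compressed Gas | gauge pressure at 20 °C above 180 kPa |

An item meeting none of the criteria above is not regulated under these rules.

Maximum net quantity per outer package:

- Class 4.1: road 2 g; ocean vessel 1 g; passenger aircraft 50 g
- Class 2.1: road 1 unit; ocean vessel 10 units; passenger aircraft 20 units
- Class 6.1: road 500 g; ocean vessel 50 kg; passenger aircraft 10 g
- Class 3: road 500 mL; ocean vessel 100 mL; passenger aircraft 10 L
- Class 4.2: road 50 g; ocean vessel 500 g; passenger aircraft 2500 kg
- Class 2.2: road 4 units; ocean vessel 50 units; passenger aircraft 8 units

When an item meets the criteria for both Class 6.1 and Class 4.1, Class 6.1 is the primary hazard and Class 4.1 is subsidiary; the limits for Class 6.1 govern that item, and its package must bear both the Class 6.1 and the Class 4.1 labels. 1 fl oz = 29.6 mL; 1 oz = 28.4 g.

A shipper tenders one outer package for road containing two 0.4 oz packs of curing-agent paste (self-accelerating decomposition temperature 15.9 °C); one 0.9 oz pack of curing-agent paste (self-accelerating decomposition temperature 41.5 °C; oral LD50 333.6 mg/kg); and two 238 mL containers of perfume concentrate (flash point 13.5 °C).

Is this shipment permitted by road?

Yes

Curing-agent paste: self-accelerating decomposition temperature 15.9 °C ≤ 60 °C → Class 4.2 (Self-Reactive).
Self-accelerating decomposition temperature 41.5 °C meets the Class 4.2 criterion (Self-Reactive), so the curing-agent paste is Class 4.2.
Flash point 13.5 °C meets the Class 3 criterion (Flammable Liquid), so the perfume concentrate is Class 3.
Class 4.2 net quantity: (two 0.4 oz packs = 22.72 g) + (one 0.9 oz pack = 25.56 g) = 48.28 g.
That is within the Class 4.2 road limit of 50 g.
Class 3 quantity: two 238 mL containers = 476 mL.
476 mL is within the road limit of 500 mL for Class 3.
Every hazard class is within its road limit and no segregation rule is violated.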